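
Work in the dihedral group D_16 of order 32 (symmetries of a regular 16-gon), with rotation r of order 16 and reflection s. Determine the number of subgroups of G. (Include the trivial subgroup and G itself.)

|G| = 32, so by Lagrange every subgroup order divides 32. Divisors: 1, 2, 4, 8, 16, 32.
Subgroups by order — order 1: 1; order 2: 17; order 4: 9; order 8: 5; order 16: 3; order 32: 1.
Total: 1 + 17 + 9 + 5 + 3 + 1 = 36.

36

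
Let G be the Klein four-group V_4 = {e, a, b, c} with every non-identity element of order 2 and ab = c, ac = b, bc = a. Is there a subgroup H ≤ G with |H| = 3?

3 does not divide |G| = 4, so by Lagrange no subgroup of order 3 exists.

No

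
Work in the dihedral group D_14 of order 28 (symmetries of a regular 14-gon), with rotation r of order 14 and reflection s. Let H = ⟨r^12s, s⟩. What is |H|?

|⟨r^12s⟩| = 2 and |⟨s⟩| = 2, so |H| is a multiple of lcm(2, 2) = 2 and divides |G| = 28.
Closing under the operation: H = {e, r^2, r^4, r^6, r^8, r^10, r^12, s, r^2s, r^4s, r^6s, r^8s, r^10s, r^12s}, so |H| = 14.

14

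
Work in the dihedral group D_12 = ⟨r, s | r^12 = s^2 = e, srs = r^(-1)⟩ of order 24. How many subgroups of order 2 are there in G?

|G| = 24 and 2 | 24, so subgroups of order 2 are possible by Lagrange.
The subgroups of order 2 are: {e, r^10s}; {e, r^11s}; {e, r^2s}; {e, r^3s}; … (13 in all).
So G has 13 subgroups of order 2.

13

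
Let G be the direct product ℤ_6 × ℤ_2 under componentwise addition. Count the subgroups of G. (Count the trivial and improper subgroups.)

|G| = 12, so by Lagrange every subgroup order divides 12. Divisors: 1, 2, 3, 4, 6, 12.
Subgroups by order — order 1: 1; order 2: 3; order 3: 1; order 4: 1; order 6: 3; order 12: 1.
Total: 1 + 3 + 1 + 1 + 3 + 1 = 10.

10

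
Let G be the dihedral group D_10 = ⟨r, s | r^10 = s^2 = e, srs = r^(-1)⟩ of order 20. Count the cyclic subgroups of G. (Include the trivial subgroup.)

Group the elements of G by the cyclic subgroup they generate; each cyclic subgroup of order d accounts for φ(d) elements.
Cyclic subgroups by order — order 1: 1; order 2: 11; order 5: 1; order 10: 1.
Total: 14.

14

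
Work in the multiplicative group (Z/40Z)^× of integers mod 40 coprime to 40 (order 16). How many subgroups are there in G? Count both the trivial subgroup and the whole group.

|G| = 16, so by Lagrange every subgroup order divides 16. Divisors: 1, 2, 4, 8, 16.
Subgroups by order — order 1: 1; order 2: 7; order 4: 11; order 8: 7; order 16: 1.
Total: 1 + 7 + 11 + 7 + 1 = 27.

27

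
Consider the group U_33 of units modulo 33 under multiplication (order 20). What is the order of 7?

Compute successive powers of 7 mod 33: 7, 16, 13, 25, 10, 4, 28, 31, …; 7^10 ≡ 1 (mod 33).
So |⟨7⟩| = 10.

10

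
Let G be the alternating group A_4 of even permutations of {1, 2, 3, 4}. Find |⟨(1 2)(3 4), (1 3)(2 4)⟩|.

4

|⟨(1 2)(3 4)⟩| = 2 and |⟨(1 3)(2 4)⟩| = 2, so |H| is a multiple of lcm(2, 2) = 2 and divides |G| = 12.
Closing under the operation: H = {e, (1 2)(3 4), (1 3)(2 4), (1 4)(2 3)}, so |H| = 4.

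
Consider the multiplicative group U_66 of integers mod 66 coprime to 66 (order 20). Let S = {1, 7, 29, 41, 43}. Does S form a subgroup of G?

7 ∈ S but its inverse 19 ∉ S, so S is not a subgroup.

No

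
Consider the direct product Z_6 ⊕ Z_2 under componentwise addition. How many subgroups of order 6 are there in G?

3

|G| = 12 and 6 | 12, so subgroups of order 6 are possible by Lagrange.
The subgroups of order 6 are: {(0,0), (0,1), (2,0), (2,1), (4,0), (4,1)}; {(0,0), (1,0), (2,0), (3,0), (4,0), (5,0)}; {(0,0), (1,1), (2,0), (3,1), (4,0), (5,1)}.
So G has 3 subgroups of order 6.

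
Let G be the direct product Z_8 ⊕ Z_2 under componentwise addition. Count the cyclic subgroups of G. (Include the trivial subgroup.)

8

A cyclic subgroup of order d is generated by each of its φ(d) elements of order d, so the cyclic subgroups of order d number (#elements of order d)/φ(d).
Cyclic subgroups by order — order 1: 1; order 2: 3; order 4: 2; order 8: 2.
Total: 8.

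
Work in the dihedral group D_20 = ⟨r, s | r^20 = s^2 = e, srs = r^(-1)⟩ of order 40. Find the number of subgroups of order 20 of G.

3

|G| = 40 and 20 | 40, so subgroups of order 20 are possible by Lagrange.
The subgroups of order 20 are: {e, r, r^2, r^3, r^4, r^5, r^6, r^7, r^8, r^9, r^10, r^11, r^12, r^13, r^14, r^15, r^16, r^17, r^18, r^19}; {e, r^2, r^4, r^6, r^8, r^10, r^12, r^14, r^16, r^18, s, r^2s, r^4s, r^6s, r^8s, r^10s, r^12s, r^14s, r^16s, r^18s}; {e, r^2, r^4, r^6, r^8, r^10, r^12, r^14, r^16, r^18, rs, r^3s, r^5s, r^7s, r^9s, r^11s, r^13s, r^15s, r^17s, r^19s}.
So G has 3 subgroups of order 20.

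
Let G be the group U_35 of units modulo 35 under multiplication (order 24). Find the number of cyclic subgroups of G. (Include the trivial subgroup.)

A cyclic subgroup of order d is generated by each of its φ(d) elements of order d, so the cyclic subgroups of order d number (#elements of order d)/φ(d).
Cyclic subgroups by order — order 1: 1; order 2: 3; order 3: 1; order 4: 2; order 6: 3; order 12: 2.
Total: 12.

12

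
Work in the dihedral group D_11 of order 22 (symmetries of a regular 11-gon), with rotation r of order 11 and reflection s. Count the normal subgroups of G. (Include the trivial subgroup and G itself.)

G has 14 subgroups. Checking conjugation-invariance by order — order 1: 1/1 normal; order 2: 0/11 normal; order 11: 1/1 normal; order 22: 1/1 normal.
Total normal subgroups: 3.

3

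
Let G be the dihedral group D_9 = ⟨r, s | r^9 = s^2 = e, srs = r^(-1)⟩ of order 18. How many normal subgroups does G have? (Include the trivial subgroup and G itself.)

G has 16 subgroups. Checking conjugation-invariance by order — order 1: 1/1 normal; order 2: 0/9 normal; order 3: 1/1 normal; order 6: 0/3 normal; order 9: 1/1 normal; order 18: 1/1 normal.
Total normal subgroups: 4.

4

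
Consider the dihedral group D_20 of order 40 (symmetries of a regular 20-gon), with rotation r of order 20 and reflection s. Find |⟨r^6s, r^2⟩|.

20

|⟨r^6s⟩| = 2 and |⟨r^2⟩| = 10, so |H| is a multiple of lcm(2, 10) = 10 and divides |G| = 40.
Closing under the operation: H = {e, r^2, r^4, r^6, r^8, r^10, r^12, r^14, r^16, r^18, s, r^2s, r^4s, r^6s, r^8s, r^10s, r^12s, r^14s, r^16s, r^18s}, so |H| = 20.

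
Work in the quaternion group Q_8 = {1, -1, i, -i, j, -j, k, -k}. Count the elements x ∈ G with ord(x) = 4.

The elements of order 4 are: i, -i, j, -j, k, -k.
That's 6.

6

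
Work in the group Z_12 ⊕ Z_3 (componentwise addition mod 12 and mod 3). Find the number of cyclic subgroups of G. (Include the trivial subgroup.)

15

Each element a generates a cyclic subgroup ⟨a⟩; distinct elements may generate the same one (a cyclic group of order d has φ(d) generators).
Cyclic subgroups by order — order 1: 1; order 2: 1; order 3: 4; order 4: 1; order 6: 4; order 12: 4.
Total: 15.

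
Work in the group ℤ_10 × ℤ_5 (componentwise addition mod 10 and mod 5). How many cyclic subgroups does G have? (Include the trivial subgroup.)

14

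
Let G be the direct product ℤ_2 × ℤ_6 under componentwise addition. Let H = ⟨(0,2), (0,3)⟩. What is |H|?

|⟨(0,2)⟩| = 3 and |⟨(0,3)⟩| = 2, so |H| is a multiple of lcm(3, 2) = 6 and divides |G| = 12.
Closing under the operation: H = {(0,0), (0,1), (0,2), (0,3), (0,4), (0,5)}, so |H| = 6.

6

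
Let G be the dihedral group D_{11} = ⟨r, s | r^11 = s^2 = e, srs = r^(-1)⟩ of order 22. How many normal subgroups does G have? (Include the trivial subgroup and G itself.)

3

G has 14 subgroups. Checking conjugation-invariance by order — order 1: 1/1 normal; order 2: 0/11 normal; order 11: 1/1 normal; order 22: 1/1 normal.
Total normal subgroups: 3.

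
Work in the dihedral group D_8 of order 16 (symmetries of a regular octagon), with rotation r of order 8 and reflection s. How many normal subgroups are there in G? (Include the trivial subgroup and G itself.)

7

G has 19 subgroups. Checking conjugation-invariance by order — order 1: 1/1 normal; order 2: 1/9 normal; order 4: 1/5 normal; order 8: 3/3 normal; order 16: 1/1 normal.
Total normal subgroups: 7.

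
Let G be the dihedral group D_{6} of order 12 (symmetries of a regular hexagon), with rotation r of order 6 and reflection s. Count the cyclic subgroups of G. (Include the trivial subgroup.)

10

A cyclic subgroup of order d is generated by each of its φ(d) elements of order d, so the cyclic subgroups of order d number (#elements of order d)/φ(d).
Cyclic subgroups by order — order 1: 1; order 2: 7; order 3: 1; order 6: 1.
Total: 10.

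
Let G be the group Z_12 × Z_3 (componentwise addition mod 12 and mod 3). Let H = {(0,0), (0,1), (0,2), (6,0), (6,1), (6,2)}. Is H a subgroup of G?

Yes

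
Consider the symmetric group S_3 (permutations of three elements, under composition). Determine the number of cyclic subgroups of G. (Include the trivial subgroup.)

Each element a generates a cyclic subgroup ⟨a⟩; distinct elements may generate the same one (a cyclic group of order d has φ(d) generators).
Cyclic subgroups by order — order 1: 1; order 2: 3; order 3: 1.
Total: 5.

5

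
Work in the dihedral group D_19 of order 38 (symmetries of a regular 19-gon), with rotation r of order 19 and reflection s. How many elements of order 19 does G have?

18

Enumerating element orders in G gives 18 elements of order 19.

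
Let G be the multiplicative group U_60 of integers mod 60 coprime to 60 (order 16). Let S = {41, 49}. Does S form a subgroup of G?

No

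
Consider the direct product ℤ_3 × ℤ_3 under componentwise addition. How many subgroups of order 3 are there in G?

|G| = 9 and 3 | 9, so subgroups of order 3 are possible by Lagrange.
The subgroups of order 3 are: {(0,0), (0,1), (0,2)}; {(0,0), (1,0), (2,0)}; {(0,0), (1,1), (2,2)}; {(0,0), (1,2), (2,1)}.
So G has 4 subgroups of order 3.

4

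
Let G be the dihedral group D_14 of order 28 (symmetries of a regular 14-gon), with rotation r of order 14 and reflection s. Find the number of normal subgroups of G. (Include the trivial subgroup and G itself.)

7

G has 28 subgroups. Checking conjugation-invariance by order — order 1: 1/1 normal; order 2: 1/15 normal; order 4: 0/7 normal; order 7: 1/1 normal; order 14: 3/3 normal; order 28: 1/1 normal.
Total normal subgroups: 7.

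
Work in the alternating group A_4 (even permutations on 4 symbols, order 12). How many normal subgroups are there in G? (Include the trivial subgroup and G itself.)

3

G has 10 subgroups. Checking conjugation-invariance by order — order 1: 1/1 normal; order 2: 0/3 normal; order 3: 0/4 normal; order 4: 1/1 normal; order 12: 1/1 normal.
Total normal subgroups: 3.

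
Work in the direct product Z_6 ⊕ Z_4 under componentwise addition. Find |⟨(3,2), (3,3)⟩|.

|⟨(3,2)⟩| = 2 and |⟨(3,3)⟩| = 4, so |H| is a multiple of lcm(2, 4) = 4 and divides |G| = 24.
Closing under the operation: H = {(0,0), (0,1), (0,2), (0,3), (3,0), (3,1), (3,2), (3,3)}, so |H| = 8.

8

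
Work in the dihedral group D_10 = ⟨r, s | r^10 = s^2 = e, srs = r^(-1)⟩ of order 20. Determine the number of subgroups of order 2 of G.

11

|G| = 20 and 2 | 20, so subgroups of order 2 are possible by Lagrange.
The subgroups of order 2 are: {e, r^2s}; {e, r^3s}; {e, r^4s}; {e, r^5}; … (11 in all).
So G has 11 subgroups of order 2.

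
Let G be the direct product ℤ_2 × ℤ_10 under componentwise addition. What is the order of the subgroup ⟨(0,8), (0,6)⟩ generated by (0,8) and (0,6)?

5

|⟨(0,8)⟩| = 5 and |⟨(0,6)⟩| = 5, so |H| is a multiple of lcm(5, 5) = 5 and divides |G| = 20.
Closing under the operation: H = {(0,0), (0,2), (0,4), (0,6), (0,8)}, so |H| = 5.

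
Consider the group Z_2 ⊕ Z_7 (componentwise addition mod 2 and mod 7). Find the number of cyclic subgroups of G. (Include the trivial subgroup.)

4

A cyclic subgroup of order d is generated by each of its φ(d) elements of order d, so the cyclic subgroups of order d number (#elements of order d)/φ(d).
Cyclic subgroups by order — order 1: 1; order 2: 1; order 7: 1; order 14: 1.
Total: 4.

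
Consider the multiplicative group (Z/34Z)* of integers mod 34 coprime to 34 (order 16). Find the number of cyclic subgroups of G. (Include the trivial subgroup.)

5

A cyclic subgroup of order d is generated by each of its φ(d) elements of order d, so the cyclic subgroups of order d number (#elements of order d)/φ(d).
Cyclic subgroups by order — order 1: 1; order 2: 1; order 4: 1; order 8: 1; order 16: 1.
Total: 5.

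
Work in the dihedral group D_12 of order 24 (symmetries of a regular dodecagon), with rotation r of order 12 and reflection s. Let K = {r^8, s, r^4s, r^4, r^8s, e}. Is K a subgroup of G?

|K| = 6 divides |G| = 24, consistent with Lagrange.
K contains the identity, every element's inverse is in K, and K is closed under ·: it is a subgroup.

Yes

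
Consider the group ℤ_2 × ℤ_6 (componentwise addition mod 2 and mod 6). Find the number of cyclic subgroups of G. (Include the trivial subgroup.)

Group the elements of G by the cyclic subgroup they generate; each cyclic subgroup of order d accounts for φ(d) elements.
Cyclic subgroups by order — order 1: 1; order 2: 3; order 3: 1; order 6: 3.
Total: 8.

8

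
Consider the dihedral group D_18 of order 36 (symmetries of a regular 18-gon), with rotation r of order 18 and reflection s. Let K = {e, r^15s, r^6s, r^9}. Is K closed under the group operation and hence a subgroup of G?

Yes

|K| = 4 divides |G| = 36, consistent with Lagrange.
K contains the identity, every element's inverse is in K, and K is closed under ·: it is a subgroup.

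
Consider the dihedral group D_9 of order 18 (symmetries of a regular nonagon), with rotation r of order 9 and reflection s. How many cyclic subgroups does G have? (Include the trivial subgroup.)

12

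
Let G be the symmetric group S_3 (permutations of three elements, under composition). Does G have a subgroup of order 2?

2 | 6. A subgroup of order 2 is {e, (1 2)}.

Yes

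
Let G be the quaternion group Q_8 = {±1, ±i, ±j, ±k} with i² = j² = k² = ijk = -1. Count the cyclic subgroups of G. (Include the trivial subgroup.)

A cyclic subgroup of order d is generated by each of its φ(d) elements of order d, so the cyclic subgroups of order d number (#elements of order d)/φ(d).
Cyclic subgroups by order — order 1: 1; order 2: 1; order 4: 3.
Total: 5.

5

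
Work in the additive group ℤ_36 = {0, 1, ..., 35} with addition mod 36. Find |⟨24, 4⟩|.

9

|⟨24⟩| = 3 and |⟨4⟩| = 9, so |H| is a multiple of lcm(3, 9) = 9 and divides |G| = 36.
Closing under the operation: H = {0, 4, 8, 12, 16, 20, 24, 28, 32}, so |H| = 9.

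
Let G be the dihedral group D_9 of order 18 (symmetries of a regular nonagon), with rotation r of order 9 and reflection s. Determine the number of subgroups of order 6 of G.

3

|G| = 18 and 6 | 18, so subgroups of order 6 are possible by Lagrange.
The subgroups of order 6 are: {e, r^3, r^6, r^2s, r^5s, r^8s}; {e, r^3, r^6, s, r^3s, r^6s}; {e, r^3, r^6, rs, r^4s, r^7s}.
So G has 3 subgroups of order 6.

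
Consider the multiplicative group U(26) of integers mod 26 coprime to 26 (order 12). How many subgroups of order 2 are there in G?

|G| = 12 and 2 | 12, so subgroups of order 2 are possible by Lagrange.
The subgroups of order 2 are: {1, 25}.
So G has 1 subgroup of order 2.

1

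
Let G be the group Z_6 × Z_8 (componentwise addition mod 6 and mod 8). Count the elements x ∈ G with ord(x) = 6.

An element (a,b) has order lcm(ord(a), ord(b)); count pairs with lcm equal to 6.
Enumerating gives 6 such elements.

6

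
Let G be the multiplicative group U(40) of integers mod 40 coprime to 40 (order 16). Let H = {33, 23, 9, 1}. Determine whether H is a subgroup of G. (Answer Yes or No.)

23 ∈ H but its inverse 7 ∉ H, so H is not a subgroup.

No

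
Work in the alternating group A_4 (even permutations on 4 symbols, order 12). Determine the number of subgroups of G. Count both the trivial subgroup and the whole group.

10

|G| = 12, so by Lagrange every subgroup order divides 12. Divisors: 1, 2, 3, 4, 6, 12.
Subgroups by order — order 1: 1; order 2: 3; order 3: 4; order 4: 1; order 6: 0; order 12: 1.
Total: 1 + 3 + 4 + 1 + 0 + 1 = 10.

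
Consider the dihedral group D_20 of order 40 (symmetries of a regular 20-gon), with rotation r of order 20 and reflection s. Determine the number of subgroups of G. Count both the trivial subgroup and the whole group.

|G| = 40, so by Lagrange every subgroup order divides 40. Divisors: 1, 2, 4, 5, 8, 10, 20, 40.
Subgroups by order — order 1: 1; order 2: 21; order 4: 11; order 5: 1; order 8: 5; order 10: 5; order 20: 3; order 40: 1.
Total: 1 + 21 + 11 + 1 + 5 + 5 + 3 + 1 = 48.

48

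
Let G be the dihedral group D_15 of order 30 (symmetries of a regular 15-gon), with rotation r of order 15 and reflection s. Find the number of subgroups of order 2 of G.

15

|G| = 30 and 2 | 30, so subgroups of order 2 are possible by Lagrange.
The subgroups of order 2 are: {e, r^10s}; {e, r^11s}; {e, r^12s}; {e, r^13s}; … (15 in all).
So G has 15 subgroups of order 2.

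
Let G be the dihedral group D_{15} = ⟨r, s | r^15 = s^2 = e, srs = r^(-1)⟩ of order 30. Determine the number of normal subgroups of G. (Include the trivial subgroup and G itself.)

5

G has 28 subgroups. Checking conjugation-invariance by order — order 1: 1/1 normal; order 2: 0/15 normal; order 3: 1/1 normal; order 5: 1/1 normal; order 6: 0/5 normal; order 10: 0/3 normal; order 15: 1/1 normal; order 30: 1/1 normal.
Total normal subgroups: 5.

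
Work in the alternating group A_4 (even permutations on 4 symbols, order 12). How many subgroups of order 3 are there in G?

|G| = 12 and 3 | 12, so subgroups of order 3 are possible by Lagrange.
The subgroups of order 3 are: {e, (1 2 3), (1 3 2)}; {e, (1 2 4), (1 4 2)}; {e, (1 3 4), (1 4 3)}; {e, (2 3 4), (2 4 3)}.
So G has 4 subgroups of order 3.

4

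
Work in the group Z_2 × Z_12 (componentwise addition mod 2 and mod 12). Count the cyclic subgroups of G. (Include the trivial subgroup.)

Each element a generates a cyclic subgroup ⟨a⟩; distinct elements may generate the same one (a cyclic group of order d has φ(d) generators).
Cyclic subgroups by order — order 1: 1; order 2: 3; order 3: 1; order 4: 2; order 6: 3; order 12: 2.
Total: 12.

12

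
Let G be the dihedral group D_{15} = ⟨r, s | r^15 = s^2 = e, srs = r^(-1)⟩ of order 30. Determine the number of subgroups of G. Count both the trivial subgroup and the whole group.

|G| = 30, so by Lagrange every subgroup order divides 30. Divisors: 1, 2, 3, 5, 6, 10, 15, 30.
Subgroups by order — order 1: 1; order 2: 15; order 3: 1; order 5: 1; order 6: 5; order 10: 3; order 15: 1; order 30: 1.
Total: 1 + 15 + 1 + 1 + 5 + 3 + 1 + 1 = 28.

28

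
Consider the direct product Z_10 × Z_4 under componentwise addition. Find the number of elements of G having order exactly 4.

An element (a,b) has order lcm(ord(a), ord(b)); count pairs with lcm equal to 4.
Enumerating gives 4 such elements.

4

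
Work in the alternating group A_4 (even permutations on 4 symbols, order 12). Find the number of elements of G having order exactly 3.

8

The elements of order 3 are: (2 3 4), (2 4 3), (1 2 3), (1 2 4), (1 3 2), (1 3 4), (1 4 2), (1 4 3).
That's 8.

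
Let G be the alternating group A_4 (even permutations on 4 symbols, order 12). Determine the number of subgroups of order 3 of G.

|G| = 12 and 3 | 12, so subgroups of order 3 are possible by Lagrange.
The subgroups of order 3 are: {e, (1 2 3), (1 3 2)}; {e, (1 2 4), (1 4 2)}; {e, (1 3 4), (1 4 3)}; {e, (2 3 4), (2 4 3)}.
So G has 4 subgroups of order 3.

4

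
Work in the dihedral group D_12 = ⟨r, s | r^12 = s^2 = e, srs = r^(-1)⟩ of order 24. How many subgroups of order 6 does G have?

5

|G| = 24 and 6 | 24, so subgroups of order 6 are possible by Lagrange.
The subgroups of order 6 are: {e, r^2, r^4, r^6, r^8, r^10}; {e, r^4, r^8, r^2s, r^6s, r^10s}; {e, r^4, r^8, r^3s, r^7s, r^11s}; {e, r^4, r^8, s, r^4s, r^8s}; … (5 in all).
So G has 5 subgroups of order 6.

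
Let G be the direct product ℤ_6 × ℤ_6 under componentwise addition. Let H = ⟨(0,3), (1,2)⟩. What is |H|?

12

|⟨(0,3)⟩| = 2 and |⟨(1,2)⟩| = 6, so |H| is a multiple of lcm(2, 6) = 6 and divides |G| = 36.
Closing under the operation: H = {(0,0), (0,3), (1,2), (1,5), (2,1), (2,4), (3,0), (3,3), (4,2), (4,5), (5,1), (5,4)}, so |H| = 12.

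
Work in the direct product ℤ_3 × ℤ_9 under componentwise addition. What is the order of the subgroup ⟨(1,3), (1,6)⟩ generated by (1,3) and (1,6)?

9

|⟨(1,3)⟩| = 3 and |⟨(1,6)⟩| = 3, so |H| is a multiple of lcm(3, 3) = 3 and divides |G| = 27.
Closing under the operation: H = {(0,0), (0,3), (0,6), (1,0), (1,3), (1,6), (2,0), (2,3), (2,6)}, so |H| = 9.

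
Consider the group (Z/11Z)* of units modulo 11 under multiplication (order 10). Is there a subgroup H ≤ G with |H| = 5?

Yes

5 | 10. A subgroup of order 5 is {1, 3, 4, 5, 9}.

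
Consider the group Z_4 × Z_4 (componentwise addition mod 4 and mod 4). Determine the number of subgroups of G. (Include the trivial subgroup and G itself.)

15

|G| = 16, so by Lagrange every subgroup order divides 16. Divisors: 1, 2, 4, 8, 16.
Subgroups by order — order 1: 1; order 2: 3; order 4: 7; order 8: 3; order 16: 1.
Total: 1 + 3 + 7 + 3 + 1 = 15.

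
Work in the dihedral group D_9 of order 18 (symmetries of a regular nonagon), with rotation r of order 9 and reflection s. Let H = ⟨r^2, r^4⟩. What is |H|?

|⟨r^2⟩| = 9 and |⟨r^4⟩| = 9, so |H| is a multiple of lcm(9, 9) = 9 and divides |G| = 18.
Closing under the operation: H = {e, r, r^2, r^3, r^4, r^5, r^6, r^7, r^8}, so |H| = 9.

9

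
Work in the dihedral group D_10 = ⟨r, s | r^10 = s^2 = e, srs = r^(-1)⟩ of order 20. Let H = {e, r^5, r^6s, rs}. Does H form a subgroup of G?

Yes

|H| = 4 divides |G| = 20, consistent with Lagrange.
H contains the identity, every element's inverse is in H, and H is closed under ·: it is a subgroup.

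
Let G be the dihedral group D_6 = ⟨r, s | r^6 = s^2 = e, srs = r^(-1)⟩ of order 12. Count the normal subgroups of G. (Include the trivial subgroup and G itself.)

7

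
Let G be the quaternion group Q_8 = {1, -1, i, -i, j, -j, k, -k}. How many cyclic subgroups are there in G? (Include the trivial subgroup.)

Group the elements of G by the cyclic subgroup they generate; each cyclic subgroup of order d accounts for φ(d) elements.
Cyclic subgroups by order — order 1: 1; order 2: 1; order 4: 3.
Total: 5.

5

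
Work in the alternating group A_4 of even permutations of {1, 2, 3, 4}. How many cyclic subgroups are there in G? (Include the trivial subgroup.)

Each element a generates a cyclic subgroup ⟨a⟩; distinct elements may generate the same one (a cyclic group of order d has φ(d) generators).
Cyclic subgroups by order — order 1: 1; order 2: 3; order 3: 4.
Total: 8.

8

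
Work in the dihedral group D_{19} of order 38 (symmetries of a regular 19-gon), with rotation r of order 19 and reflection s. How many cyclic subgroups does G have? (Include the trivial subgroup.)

Group the elements of G by the cyclic subgroup they generate; each cyclic subgroup of order d accounts for φ(d) elements.
Cyclic subgroups by order — order 1: 1; order 2: 19; order 19: 1.
Total: 21.

21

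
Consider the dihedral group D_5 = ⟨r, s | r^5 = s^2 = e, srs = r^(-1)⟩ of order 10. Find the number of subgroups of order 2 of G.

|G| = 10 and 2 | 10, so subgroups of order 2 are possible by Lagrange.
The subgroups of order 2 are: {e, r^2s}; {e, r^3s}; {e, r^4s}; {e, rs}; … (5 in all).
So G has 5 subgroups of order 2.

5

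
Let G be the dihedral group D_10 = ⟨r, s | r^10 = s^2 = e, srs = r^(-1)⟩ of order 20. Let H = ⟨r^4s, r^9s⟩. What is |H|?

4

|⟨r^4s⟩| = 2 and |⟨r^9s⟩| = 2, so |H| is a multiple of lcm(2, 2) = 2 and divides |G| = 20.
Closing under the operation: H = {e, r^5, r^4s, r^9s}, so |H| = 4.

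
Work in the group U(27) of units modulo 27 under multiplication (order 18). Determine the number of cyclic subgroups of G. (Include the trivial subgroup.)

A cyclic subgroup of order d is generated by each of its φ(d) elements of order d, so the cyclic subgroups of order d number (#elements of order d)/φ(d).
Cyclic subgroups by order — order 1: 1; order 2: 1; order 3: 1; order 6: 1; order 9: 1; order 18: 1.
Total: 6.

6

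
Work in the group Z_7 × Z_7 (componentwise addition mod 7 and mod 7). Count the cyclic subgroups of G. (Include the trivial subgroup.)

9

Each element a generates a cyclic subgroup ⟨a⟩; distinct elements may generate the same one (a cyclic group of order d has φ(d) generators).
Cyclic subgroups by order — order 1: 1; order 7: 8.
Total: 9.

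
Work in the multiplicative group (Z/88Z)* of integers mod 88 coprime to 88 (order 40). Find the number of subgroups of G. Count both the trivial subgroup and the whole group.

32

|G| = 40, so by Lagrange every subgroup order divides 40. Divisors: 1, 2, 4, 5, 8, 10, 20, 40.
Subgroups by order — order 1: 1; order 2: 7; order 4: 7; order 5: 1; order 8: 1; order 10: 7; order 20: 7; order 40: 1.
Total: 1 + 7 + 7 + 1 + 1 + 7 + 7 + 1 = 32.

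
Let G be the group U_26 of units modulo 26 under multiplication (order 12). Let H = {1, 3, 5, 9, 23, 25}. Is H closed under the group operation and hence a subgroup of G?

No

5 ∈ H but its inverse 21 ∉ H, so H is not a subgroup.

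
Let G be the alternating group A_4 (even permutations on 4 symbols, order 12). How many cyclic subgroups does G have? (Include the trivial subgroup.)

8

A cyclic subgroup of order d is generated by each of its φ(d) elements of order d, so the cyclic subgroups of order d number (#elements of order d)/φ(d).
Cyclic subgroups by order — order 1: 1; order 2: 3; order 3: 4.
Total: 8.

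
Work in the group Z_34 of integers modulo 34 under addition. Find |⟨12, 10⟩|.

|⟨12⟩| = 17 and |⟨10⟩| = 17, so |H| is a multiple of lcm(17, 17) = 17 and divides |G| = 34.
Closing under the operation: H = {0, 2, 4, 6, 8, 10, 12, 14, 16, 18, 20, 22, 24, 26, 28, 30, 32}, so |H| = 17.

17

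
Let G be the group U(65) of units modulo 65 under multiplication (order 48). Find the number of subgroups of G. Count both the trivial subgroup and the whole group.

|G| = 48, so by Lagrange every subgroup order divides 48. Divisors: 1, 2, 3, 4, 6, 8, 12, 16, 24, 48.
Subgroups by order — order 1: 1; order 2: 3; order 3: 1; order 4: 7; order 6: 3; order 8: 3; order 12: 7; order 16: 1; order 24: 3; order 48: 1.
Total: 1 + 3 + 1 + 7 + 3 + 3 + 7 + 1 + 3 + 1 = 30.

30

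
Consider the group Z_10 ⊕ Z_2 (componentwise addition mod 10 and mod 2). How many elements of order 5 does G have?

An element (a,b) has order lcm(ord(a), ord(b)); count pairs with lcm equal to 5.
Enumerating gives 4 such elements.

4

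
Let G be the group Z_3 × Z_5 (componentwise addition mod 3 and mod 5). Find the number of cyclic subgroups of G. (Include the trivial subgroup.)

Each element a generates a cyclic subgroup ⟨a⟩; distinct elements may generate the same one (a cyclic group of order d has φ(d) generators).
Cyclic subgroups by order — order 1: 1; order 3: 1; order 5: 1; order 15: 1.
Total: 4.

4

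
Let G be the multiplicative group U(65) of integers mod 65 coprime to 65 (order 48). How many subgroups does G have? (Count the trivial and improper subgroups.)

30

|G| = 48, so by Lagrange every subgroup order divides 48. Divisors: 1, 2, 3, 4, 6, 8, 12, 16, 24, 48.
Subgroups by order — order 1: 1; order 2: 3; order 3: 1; order 4: 7; order 6: 3; order 8: 3; order 12: 7; order 16: 1; order 24: 3; order 48: 1.
Total: 1 + 3 + 1 + 7 + 3 + 3 + 7 + 1 + 3 + 1 = 30.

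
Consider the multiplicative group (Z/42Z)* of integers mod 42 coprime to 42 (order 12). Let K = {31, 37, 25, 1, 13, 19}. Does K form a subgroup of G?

|K| = 6 divides |G| = 12, consistent with Lagrange.
K contains the identity, every element's inverse is in K, and K is closed under ·: it is a subgroup.
In fact K = ⟨19⟩.

Yes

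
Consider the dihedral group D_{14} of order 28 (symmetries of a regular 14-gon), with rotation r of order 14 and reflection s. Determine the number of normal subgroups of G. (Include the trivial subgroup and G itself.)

G has 28 subgroups. Checking conjugation-invariance by order — order 1: 1/1 normal; order 2: 1/15 normal; order 4: 0/7 normal; order 7: 1/1 normal; order 14: 3/3 normal; order 28: 1/1 normal.
Total normal subgroups: 7.

7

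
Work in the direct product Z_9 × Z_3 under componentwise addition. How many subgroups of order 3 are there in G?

|G| = 27 and 3 | 27, so subgroups of order 3 are possible by Lagrange.
The subgroups of order 3 are: {(0,0), (0,1), (0,2)}; {(0,0), (3,0), (6,0)}; {(0,0), (3,1), (6,2)}; {(0,0), (3,2), (6,1)}.
So G has 4 subgroups of order 3.

4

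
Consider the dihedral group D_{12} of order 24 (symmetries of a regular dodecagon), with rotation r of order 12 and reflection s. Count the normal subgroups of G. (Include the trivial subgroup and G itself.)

G has 34 subgroups. Checking conjugation-invariance by order — order 1: 1/1 normal; order 2: 1/13 normal; order 3: 1/1 normal; order 4: 1/7 normal; order 6: 1/5 normal; order 8: 0/3 normal; order 12: 3/3 normal; order 24: 1/1 normal.
Total normal subgroups: 9.

9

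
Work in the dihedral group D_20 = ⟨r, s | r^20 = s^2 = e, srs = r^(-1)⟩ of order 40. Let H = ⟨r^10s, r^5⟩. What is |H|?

8

|⟨r^10s⟩| = 2 and |⟨r^5⟩| = 4, so |H| is a multiple of lcm(2, 4) = 4 and divides |G| = 40.
Closing under the operation: H = {e, r^5, r^10, r^15, s, r^5s, r^10s, r^15s}, so |H| = 8.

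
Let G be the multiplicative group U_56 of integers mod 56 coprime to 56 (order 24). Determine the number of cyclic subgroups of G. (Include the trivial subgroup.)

16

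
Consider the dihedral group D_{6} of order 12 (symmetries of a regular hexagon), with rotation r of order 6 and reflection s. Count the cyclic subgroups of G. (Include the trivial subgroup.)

10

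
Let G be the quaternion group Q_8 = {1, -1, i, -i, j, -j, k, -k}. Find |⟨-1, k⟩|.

|⟨-1⟩| = 2 and |⟨k⟩| = 4, so |H| is a multiple of lcm(2, 4) = 4 and divides |G| = 8.
Closing under the operation: H = {1, -1, k, -k}, so |H| = 4.

4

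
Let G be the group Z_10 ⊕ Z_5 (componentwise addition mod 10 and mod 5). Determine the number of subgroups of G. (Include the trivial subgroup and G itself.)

|G| = 50, so by Lagrange every subgroup order divides 50. Divisors: 1, 2, 5, 10, 25, 50.
Subgroups by order — order 1: 1; order 2: 1; order 5: 6; order 10: 6; order 25: 1; order 50: 1.
Total: 1 + 1 + 6 + 6 + 1 + 1 = 16.

16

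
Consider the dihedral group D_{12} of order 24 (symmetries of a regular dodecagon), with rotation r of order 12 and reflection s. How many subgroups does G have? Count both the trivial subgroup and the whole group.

|G| = 24, so by Lagrange every subgroup order divides 24. Divisors: 1, 2, 3, 4, 6, 8, 12, 24.
Subgroups by order — order 1: 1; order 2: 13; order 3: 1; order 4: 7; order 6: 5; order 8: 3; order 12: 3; order 24: 1.
Total: 1 + 13 + 1 + 7 + 5 + 3 + 3 + 1 = 34.

34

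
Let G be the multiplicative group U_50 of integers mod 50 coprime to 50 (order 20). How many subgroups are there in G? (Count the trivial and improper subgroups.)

6

|G| = 20, so by Lagrange every subgroup order divides 20. Divisors: 1, 2, 4, 5, 10, 20.
Subgroups by order — order 1: 1; order 2: 1; order 4: 1; order 5: 1; order 10: 1; order 20: 1.
Total: 1 + 1 + 1 + 1 + 1 + 1 = 6.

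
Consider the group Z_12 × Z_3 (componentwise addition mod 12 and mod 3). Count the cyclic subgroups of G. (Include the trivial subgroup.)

Group the elements of G by the cyclic subgroup they generate; each cyclic subgroup of order d accounts for φ(d) elements.
Cyclic subgroups by order — order 1: 1; order 2: 1; order 3: 4; order 4: 1; order 6: 4; order 12: 4.
Total: 15.

15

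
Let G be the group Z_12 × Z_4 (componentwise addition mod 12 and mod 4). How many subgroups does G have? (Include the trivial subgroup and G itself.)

30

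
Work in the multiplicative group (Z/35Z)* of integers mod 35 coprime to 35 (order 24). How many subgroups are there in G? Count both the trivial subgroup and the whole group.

|G| = 24, so by Lagrange every subgroup order divides 24. Divisors: 1, 2, 3, 4, 6, 8, 12, 24.
Subgroups by order — order 1: 1; order 2: 3; order 3: 1; order 4: 3; order 6: 3; order 8: 1; order 12: 3; order 24: 1.
Total: 1 + 3 + 1 + 3 + 3 + 1 + 3 + 1 = 16.

16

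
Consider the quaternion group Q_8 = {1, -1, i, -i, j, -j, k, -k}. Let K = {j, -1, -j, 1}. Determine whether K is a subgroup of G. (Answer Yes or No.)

|K| = 4 divides |G| = 8, consistent with Lagrange.
K contains the identity, every element's inverse is in K, and K is closed under ·: it is a subgroup.
In fact K = ⟨j⟩.

Yes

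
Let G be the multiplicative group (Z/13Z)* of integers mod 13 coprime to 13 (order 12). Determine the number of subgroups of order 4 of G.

1

|G| = 12 and 4 | 12, so subgroups of order 4 are possible by Lagrange.
The subgroups of order 4 are: {1, 5, 8, 12}.
So G has 1 subgroup of order 4.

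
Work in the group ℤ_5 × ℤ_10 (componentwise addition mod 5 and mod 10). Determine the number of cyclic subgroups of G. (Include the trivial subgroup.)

Each element a generates a cyclic subgroup ⟨a⟩; distinct elements may generate the same one (a cyclic group of order d has φ(d) generators).
Cyclic subgroups by order — order 1: 1; order 2: 1; order 5: 6; order 10: 6.
Total: 14.

14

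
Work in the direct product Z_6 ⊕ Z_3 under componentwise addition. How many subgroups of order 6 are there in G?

|G| = 18 and 6 | 18, so subgroups of order 6 are possible by Lagrange.
The subgroups of order 6 are: {(0,0), (0,1), (0,2), (3,0), (3,1), (3,2)}; {(0,0), (1,0), (2,0), (3,0), (4,0), (5,0)}; {(0,0), (1,1), (2,2), (3,0), (4,1), (5,2)}; {(0,0), (1,2), (2,1), (3,0), (4,2), (5,1)}.
So G has 4 subgroups of order 6.

4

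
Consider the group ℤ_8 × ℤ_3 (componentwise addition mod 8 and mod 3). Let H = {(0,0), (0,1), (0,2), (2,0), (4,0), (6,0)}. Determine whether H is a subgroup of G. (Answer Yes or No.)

Closure fails: (0,1) + (4,0) = (4,1) ∉ H. So H is not a subgroup.

No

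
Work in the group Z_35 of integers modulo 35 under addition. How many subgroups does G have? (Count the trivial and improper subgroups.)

A cyclic group of order 35 has exactly one subgroup for each divisor of 35.
Divisors of 35: 1, 5, 7, 35.
So Z_35 has 4 subgroups.

4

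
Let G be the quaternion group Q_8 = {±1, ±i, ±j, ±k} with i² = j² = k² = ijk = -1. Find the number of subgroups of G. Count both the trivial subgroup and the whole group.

|G| = 8, so by Lagrange every subgroup order divides 8. Divisors: 1, 2, 4, 8.
Subgroups by order — order 1: 1; order 2: 1; order 4: 3; order 8: 1.
Total: 1 + 1 + 3 + 1 = 6.

6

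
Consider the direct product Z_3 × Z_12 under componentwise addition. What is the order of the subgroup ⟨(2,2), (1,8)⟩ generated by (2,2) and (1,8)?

|⟨(2,2)⟩| = 6 and |⟨(1,8)⟩| = 3, so |H| is a multiple of lcm(6, 3) = 6 and divides |G| = 36.
Closing under the operation: H = {(0,0), (0,2), (0,4), (0,6), (0,8), (0,10), (1,0), (1,2), (1,4), (1,6), (1,8), (1,10), (2,0), (2,2), (2,4), (2,6), (2,8), (2,10)}, so |H| = 18.

18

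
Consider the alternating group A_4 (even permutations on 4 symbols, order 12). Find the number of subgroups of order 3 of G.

4

|G| = 12 and 3 | 12, so subgroups of order 3 are possible by Lagrange.
The subgroups of order 3 are: {e, (1 2 3), (1 3 2)}; {e, (1 2 4), (1 4 2)}; {e, (1 3 4), (1 4 3)}; {e, (2 3 4), (2 4 3)}.
So G has 4 subgroups of order 3.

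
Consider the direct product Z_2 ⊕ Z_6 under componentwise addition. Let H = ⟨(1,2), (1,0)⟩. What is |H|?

6

|⟨(1,2)⟩| = 6 and |⟨(1,0)⟩| = 2, so |H| is a multiple of lcm(6, 2) = 6 and divides |G| = 12.
Closing under the operation: H = {(0,0), (0,2), (0,4), (1,0), (1,2), (1,4)}, so |H| = 6.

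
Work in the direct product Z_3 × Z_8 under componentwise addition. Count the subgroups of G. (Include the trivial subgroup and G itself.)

8

|G| = 24, so by Lagrange every subgroup order divides 24. Divisors: 1, 2, 3, 4, 6, 8, 12, 24.
Subgroups by order — order 1: 1; order 2: 1; order 3: 1; order 4: 1; order 6: 1; order 8: 1; order 12: 1; order 24: 1.
Total: 1 + 1 + 1 + 1 + 1 + 1 + 1 + 1 = 8.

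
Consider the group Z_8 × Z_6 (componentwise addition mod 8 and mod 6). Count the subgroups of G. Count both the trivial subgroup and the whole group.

22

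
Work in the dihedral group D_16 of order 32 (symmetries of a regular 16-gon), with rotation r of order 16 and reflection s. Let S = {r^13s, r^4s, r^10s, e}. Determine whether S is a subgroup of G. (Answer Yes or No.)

No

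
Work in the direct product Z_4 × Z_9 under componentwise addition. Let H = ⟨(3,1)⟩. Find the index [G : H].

1

|⟨(3,1)⟩| = 36 and |G| = 36.
By Lagrange, [G : H] = |G|/|H| = 36/36 = 1.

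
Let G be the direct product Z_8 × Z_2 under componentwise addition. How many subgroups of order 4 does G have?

3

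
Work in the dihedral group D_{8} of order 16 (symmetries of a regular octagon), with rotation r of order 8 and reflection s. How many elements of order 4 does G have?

The elements of order 4 are: r^2, r^6.
That's 2.

2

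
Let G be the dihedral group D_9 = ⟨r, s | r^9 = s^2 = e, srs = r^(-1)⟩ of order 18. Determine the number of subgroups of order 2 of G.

9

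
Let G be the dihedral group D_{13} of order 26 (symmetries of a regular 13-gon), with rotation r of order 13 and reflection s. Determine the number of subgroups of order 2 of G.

|G| = 26 and 2 | 26, so subgroups of order 2 are possible by Lagrange.
The subgroups of order 2 are: {e, r^10s}; {e, r^11s}; {e, r^12s}; {e, r^2s}; … (13 in all).
So G has 13 subgroups of order 2.

13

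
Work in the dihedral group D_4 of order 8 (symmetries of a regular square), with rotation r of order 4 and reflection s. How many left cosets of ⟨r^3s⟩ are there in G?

4

|⟨r^3s⟩| = 2 and |G| = 8.
By Lagrange, [G : H] = |G|/|H| = 8/2 = 4.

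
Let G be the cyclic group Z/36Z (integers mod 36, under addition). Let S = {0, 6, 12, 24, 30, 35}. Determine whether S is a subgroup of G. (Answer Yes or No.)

35 ∈ S but its inverse 1 ∉ S, so S is not a subgroup.

No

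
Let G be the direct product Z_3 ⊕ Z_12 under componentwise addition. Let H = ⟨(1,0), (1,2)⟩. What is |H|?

18

|⟨(1,0)⟩| = 3 and |⟨(1,2)⟩| = 6, so |H| is a multiple of lcm(3, 6) = 6 and divides |G| = 36.
Closing under the operation: H = {(0,0), (0,2), (0,4), (0,6), (0,8), (0,10), (1,0), (1,2), (1,4), (1,6), (1,8), (1,10), (2,0), (2,2), (2,4), (2,6), (2,8), (2,10)}, so |H| = 18.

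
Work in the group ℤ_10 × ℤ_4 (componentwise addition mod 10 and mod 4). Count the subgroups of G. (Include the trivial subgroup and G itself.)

|G| = 40, so by Lagrange every subgroup order divides 40. Divisors: 1, 2, 4, 5, 8, 10, 20, 40.
Subgroups by order — order 1: 1; order 2: 3; order 4: 3; order 5: 1; order 8: 1; order 10: 3; order 20: 3; order 40: 1.
Total: 1 + 3 + 3 + 1 + 1 + 3 + 3 + 1 = 16.

16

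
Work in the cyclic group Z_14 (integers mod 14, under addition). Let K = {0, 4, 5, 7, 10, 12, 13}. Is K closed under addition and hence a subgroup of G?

5 ∈ K but its inverse 9 ∉ K, so K is not a subgroup.

No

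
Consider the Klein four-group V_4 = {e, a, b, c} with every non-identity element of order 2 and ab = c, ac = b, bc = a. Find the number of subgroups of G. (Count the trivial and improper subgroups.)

|G| = 4, so by Lagrange every subgroup order divides 4. Divisors: 1, 2, 4.
Subgroups by order — order 1: 1; order 2: 3; order 4: 1.
Total: 1 + 3 + 1 = 5.

5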